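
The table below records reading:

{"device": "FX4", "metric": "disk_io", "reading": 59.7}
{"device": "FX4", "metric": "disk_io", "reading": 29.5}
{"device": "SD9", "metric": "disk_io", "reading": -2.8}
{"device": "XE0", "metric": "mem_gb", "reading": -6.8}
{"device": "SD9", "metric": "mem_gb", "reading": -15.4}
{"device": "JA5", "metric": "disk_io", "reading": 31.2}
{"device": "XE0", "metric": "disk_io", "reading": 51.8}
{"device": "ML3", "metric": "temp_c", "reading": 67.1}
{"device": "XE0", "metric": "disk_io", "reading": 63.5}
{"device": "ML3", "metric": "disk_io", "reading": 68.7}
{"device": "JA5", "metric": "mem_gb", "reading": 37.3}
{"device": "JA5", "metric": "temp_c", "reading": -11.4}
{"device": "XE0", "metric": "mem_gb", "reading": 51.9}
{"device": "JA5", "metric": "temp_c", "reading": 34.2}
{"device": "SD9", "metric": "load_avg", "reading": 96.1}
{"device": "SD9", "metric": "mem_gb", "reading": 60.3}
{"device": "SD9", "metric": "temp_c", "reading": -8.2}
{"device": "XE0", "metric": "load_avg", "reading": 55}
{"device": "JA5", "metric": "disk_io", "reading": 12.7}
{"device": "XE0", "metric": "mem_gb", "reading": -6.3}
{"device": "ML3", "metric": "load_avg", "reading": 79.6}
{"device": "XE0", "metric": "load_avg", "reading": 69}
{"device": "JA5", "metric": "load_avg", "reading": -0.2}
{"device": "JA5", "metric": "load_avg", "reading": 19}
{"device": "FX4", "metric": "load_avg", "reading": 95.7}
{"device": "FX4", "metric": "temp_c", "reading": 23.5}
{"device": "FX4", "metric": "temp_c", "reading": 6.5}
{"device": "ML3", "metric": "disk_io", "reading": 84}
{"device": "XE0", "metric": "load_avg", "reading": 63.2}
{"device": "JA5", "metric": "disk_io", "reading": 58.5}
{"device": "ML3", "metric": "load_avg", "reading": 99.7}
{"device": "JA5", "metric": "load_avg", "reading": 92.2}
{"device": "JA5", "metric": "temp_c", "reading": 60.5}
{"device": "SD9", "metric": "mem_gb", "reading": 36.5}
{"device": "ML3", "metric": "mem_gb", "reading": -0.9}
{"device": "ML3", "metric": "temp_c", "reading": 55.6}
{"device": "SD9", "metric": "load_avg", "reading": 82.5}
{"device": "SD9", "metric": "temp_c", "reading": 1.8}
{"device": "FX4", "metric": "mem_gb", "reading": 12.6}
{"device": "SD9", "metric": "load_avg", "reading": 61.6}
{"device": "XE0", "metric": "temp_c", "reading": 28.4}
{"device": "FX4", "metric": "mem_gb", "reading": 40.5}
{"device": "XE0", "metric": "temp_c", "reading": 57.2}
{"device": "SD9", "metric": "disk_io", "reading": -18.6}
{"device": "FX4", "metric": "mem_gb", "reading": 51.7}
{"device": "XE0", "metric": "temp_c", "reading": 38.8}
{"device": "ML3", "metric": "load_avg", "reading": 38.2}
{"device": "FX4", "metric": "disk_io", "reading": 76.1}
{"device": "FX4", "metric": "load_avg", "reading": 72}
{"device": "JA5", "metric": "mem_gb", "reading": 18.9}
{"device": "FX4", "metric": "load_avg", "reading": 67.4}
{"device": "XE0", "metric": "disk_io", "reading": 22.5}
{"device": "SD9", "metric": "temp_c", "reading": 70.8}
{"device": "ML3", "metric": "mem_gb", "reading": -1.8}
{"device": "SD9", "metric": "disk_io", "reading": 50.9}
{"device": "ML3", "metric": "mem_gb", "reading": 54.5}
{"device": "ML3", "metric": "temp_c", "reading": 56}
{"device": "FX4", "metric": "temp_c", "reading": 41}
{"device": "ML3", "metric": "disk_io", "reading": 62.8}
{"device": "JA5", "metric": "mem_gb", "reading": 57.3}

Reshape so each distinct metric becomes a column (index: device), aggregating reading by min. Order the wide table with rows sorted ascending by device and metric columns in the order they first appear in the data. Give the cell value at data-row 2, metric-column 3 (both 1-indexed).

-11.4

With rows sorted ascending by device, row 2 is device=JA5. metric columns in first-appearance order: disk_io, mem_gb, temp_c, load_avg; column 3 is temp_c.
Long rows with device=JA5, metric=temp_c: min(-11.4, 34.2, 60.5) = -11.4.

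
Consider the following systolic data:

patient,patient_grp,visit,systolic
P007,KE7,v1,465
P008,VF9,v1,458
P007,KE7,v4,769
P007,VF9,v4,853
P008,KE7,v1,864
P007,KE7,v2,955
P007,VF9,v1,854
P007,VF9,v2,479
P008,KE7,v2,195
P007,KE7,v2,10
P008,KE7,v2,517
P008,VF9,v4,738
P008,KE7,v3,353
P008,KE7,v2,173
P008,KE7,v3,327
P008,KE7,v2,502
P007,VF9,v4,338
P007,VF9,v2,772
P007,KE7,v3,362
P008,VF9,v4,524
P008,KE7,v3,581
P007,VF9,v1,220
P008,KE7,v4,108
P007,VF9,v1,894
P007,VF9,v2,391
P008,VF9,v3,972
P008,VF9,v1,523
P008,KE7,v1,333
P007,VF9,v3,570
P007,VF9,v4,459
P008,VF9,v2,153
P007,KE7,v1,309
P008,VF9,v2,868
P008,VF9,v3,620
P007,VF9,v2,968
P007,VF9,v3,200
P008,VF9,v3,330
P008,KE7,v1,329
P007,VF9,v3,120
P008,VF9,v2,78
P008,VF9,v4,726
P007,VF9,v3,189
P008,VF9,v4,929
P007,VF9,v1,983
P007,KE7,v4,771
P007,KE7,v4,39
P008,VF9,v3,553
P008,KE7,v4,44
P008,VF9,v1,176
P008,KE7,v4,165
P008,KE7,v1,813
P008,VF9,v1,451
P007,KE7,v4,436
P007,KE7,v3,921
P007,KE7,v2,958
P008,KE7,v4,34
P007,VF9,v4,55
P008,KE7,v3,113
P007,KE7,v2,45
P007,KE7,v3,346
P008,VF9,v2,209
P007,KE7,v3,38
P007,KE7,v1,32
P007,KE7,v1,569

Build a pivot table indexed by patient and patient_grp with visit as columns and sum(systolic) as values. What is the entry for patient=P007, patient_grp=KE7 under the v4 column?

Rows with patient=P007, patient_grp=KE7 and visit=v4: systolic values are 769, 771, 39, 436.
769 + 771 + 39 + 436 = 2015.

2015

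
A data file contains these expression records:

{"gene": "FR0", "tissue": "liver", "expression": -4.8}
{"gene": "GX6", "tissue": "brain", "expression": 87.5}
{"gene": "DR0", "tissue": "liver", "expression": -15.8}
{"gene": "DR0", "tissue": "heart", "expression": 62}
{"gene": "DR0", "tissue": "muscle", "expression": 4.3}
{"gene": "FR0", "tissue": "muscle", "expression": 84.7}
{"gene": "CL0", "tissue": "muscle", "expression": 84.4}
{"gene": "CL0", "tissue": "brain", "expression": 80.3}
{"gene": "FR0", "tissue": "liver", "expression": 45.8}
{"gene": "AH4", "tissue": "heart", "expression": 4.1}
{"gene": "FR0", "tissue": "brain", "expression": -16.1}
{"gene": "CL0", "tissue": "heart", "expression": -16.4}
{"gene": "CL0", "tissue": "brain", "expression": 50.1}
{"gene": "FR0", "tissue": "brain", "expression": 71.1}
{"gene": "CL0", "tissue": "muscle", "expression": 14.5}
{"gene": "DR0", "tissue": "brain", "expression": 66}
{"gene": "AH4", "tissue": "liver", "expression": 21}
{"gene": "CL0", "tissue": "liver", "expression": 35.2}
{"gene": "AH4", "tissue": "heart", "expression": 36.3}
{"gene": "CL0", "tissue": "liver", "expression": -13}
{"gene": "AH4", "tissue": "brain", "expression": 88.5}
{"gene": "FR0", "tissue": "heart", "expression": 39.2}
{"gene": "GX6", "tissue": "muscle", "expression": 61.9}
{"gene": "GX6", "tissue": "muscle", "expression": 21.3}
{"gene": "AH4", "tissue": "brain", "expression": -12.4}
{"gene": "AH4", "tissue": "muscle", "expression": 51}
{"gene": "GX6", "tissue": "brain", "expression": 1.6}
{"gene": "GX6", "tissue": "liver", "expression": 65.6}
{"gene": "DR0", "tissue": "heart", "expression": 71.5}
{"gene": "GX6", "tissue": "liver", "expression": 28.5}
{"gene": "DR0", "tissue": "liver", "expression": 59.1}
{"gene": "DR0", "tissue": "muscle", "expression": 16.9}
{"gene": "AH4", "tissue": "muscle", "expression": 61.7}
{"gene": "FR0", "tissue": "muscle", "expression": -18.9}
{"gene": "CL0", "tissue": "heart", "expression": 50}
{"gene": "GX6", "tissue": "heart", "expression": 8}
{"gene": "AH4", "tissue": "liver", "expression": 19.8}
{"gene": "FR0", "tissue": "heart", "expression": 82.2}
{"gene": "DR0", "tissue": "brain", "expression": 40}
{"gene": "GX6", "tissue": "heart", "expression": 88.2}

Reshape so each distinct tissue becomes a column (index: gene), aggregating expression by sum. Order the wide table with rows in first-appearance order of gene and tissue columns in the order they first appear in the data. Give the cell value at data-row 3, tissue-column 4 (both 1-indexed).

With rows in first-appearance order of gene, row 3 is gene=DR0. tissue columns in first-appearance order: liver, brain, heart, muscle; column 4 is muscle.
Long rows with gene=DR0, tissue=muscle: 4.3 + 16.9 = 21.2.

21.2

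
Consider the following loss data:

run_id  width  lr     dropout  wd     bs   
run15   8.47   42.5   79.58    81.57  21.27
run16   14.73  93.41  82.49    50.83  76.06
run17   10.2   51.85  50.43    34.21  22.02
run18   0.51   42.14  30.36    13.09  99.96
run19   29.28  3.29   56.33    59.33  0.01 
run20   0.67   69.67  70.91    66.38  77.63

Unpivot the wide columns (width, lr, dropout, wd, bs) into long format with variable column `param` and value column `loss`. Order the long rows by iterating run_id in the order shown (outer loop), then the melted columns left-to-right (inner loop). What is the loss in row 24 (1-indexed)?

59.33

30 rows total (6 × 5). Row 24: index ⌊(24-1)/5⌋ = 4 into run_id → run19; (24-1) mod 5 = 3 into the melted columns → wd.
So row 24 is (run19, wd, 59.33); loss = 59.33.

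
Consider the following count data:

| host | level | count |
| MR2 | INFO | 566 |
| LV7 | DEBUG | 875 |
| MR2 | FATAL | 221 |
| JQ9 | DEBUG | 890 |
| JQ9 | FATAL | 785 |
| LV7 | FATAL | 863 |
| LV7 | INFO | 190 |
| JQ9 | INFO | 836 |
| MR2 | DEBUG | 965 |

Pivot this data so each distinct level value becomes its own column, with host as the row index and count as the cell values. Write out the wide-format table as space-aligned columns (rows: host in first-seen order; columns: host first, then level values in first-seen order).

host  INFO  DEBUG  FATAL
MR2   566   965    221  
LV7   190   875    863  
JQ9   836   890    785  

Columns: host plus the 3 distinct level values (INFO, DEBUG, FATAL).
For example, row MR2 column INFO takes count=566 from the long row (MR2, INFO).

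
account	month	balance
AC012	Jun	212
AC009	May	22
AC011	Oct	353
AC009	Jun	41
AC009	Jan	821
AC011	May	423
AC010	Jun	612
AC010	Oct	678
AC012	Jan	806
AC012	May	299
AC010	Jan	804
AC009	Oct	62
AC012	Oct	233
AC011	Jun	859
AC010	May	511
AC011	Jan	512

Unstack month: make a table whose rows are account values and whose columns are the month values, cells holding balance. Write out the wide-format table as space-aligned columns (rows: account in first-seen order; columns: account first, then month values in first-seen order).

account  Jun  May  Oct  Jan
AC012    212  299  233  806
AC009    41   22   62   821
AC011    859  423  353  512
AC010    612  511  678  804

Columns: account plus the 4 distinct month values (Jun, May, Oct, Jan).
For example, row AC012 column Jun takes balance=212 from the long row (AC012, Jun).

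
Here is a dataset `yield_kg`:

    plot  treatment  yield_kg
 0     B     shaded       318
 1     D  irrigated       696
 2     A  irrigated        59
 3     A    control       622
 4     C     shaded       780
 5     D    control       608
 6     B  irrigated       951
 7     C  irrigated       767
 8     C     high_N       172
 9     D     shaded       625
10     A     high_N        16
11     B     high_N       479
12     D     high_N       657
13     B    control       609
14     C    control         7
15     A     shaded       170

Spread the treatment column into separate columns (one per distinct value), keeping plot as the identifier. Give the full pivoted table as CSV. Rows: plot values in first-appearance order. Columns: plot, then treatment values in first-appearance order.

Columns: plot plus the 4 distinct treatment values (shaded, irrigated, control, high_N).
For example, row B column shaded takes yield_kg=318 from the long row (B, shaded).

plot,shaded,irrigated,control,high_N
B,318,951,609,479
D,625,696,608,657
A,170,59,622,16
C,780,767,7,172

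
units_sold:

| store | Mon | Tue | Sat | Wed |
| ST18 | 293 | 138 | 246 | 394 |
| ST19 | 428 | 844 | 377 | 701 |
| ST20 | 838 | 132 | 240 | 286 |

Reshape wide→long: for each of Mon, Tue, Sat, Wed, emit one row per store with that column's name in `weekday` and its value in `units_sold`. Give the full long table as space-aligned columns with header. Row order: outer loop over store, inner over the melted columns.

Each (store, column) pair becomes one row: 3 × 4 = 12 rows.
For example, (ST18, Mon) → units_sold=293.

store  weekday  units_sold
ST18   Mon      293       
ST18   Tue      138       
ST18   Sat      246       
ST18   Wed      394       
ST19   Mon      428       
ST19   Tue      844       
ST19   Sat      377       
ST19   Wed      701       
ST20   Mon      838       
ST20   Tue      132       
ST20   Sat      240       
ST20   Wed      286       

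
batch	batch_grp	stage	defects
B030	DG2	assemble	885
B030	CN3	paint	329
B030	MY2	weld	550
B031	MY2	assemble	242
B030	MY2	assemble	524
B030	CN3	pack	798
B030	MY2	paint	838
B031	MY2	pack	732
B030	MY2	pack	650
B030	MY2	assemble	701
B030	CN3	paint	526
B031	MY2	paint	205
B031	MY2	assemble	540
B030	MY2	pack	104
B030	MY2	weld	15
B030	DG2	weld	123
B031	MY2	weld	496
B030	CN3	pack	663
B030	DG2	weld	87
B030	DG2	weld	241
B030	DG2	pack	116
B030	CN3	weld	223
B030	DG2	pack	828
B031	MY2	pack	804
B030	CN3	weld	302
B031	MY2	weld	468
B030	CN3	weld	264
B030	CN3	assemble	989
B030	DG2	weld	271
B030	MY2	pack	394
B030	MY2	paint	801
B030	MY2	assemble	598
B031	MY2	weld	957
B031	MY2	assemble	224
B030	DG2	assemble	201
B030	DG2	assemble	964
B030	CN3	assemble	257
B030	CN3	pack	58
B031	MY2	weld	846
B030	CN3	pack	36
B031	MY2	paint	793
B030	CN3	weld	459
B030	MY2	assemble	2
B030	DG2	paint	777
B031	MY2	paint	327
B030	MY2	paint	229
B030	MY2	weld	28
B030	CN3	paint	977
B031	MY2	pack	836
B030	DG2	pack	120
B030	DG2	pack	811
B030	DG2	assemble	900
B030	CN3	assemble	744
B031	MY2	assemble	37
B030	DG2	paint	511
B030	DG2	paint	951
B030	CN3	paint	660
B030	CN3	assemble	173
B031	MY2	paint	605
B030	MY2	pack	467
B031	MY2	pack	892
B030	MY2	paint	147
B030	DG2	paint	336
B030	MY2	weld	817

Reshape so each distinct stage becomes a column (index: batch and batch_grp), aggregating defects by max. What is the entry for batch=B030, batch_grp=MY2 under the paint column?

838

Rows with batch=B030, batch_grp=MY2 and stage=paint: defects values are 838, 801, 229, 147.
max(838, 801, 229, 147) = 838.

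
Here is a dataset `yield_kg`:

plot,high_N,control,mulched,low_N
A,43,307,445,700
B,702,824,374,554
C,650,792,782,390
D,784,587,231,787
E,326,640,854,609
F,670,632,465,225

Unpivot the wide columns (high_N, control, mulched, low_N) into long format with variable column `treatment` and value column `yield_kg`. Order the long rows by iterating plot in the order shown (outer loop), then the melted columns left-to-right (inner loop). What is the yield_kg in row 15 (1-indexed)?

24 rows total (6 × 4). Row 15: index ⌊(15-1)/4⌋ = 3 into plot → D; (15-1) mod 4 = 2 into the melted columns → mulched.
So row 15 is (D, mulched, 231); yield_kg = 231.

231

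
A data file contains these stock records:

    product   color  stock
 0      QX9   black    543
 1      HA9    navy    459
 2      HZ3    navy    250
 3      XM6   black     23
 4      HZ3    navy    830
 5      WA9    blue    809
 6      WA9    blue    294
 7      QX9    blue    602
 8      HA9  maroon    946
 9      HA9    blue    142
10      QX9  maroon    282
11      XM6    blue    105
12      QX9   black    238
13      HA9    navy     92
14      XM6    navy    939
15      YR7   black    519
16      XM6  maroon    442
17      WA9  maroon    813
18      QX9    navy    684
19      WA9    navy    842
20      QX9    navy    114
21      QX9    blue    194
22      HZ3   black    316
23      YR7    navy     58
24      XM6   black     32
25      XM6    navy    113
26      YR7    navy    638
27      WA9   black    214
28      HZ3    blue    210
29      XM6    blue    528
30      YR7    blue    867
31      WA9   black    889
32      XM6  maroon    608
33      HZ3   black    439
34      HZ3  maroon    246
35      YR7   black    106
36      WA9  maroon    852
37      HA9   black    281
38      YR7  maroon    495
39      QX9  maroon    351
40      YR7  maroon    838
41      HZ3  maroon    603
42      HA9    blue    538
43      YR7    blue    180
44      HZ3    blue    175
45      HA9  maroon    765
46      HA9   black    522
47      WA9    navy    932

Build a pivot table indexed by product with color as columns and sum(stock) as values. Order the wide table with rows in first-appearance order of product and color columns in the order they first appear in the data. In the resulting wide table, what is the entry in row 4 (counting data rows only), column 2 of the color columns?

1052

With rows in first-appearance order of product, row 4 is product=XM6. color columns in first-appearance order: black, navy, blue, maroon; column 2 is navy.
Long rows with product=XM6, color=navy: 939 + 113 = 1052.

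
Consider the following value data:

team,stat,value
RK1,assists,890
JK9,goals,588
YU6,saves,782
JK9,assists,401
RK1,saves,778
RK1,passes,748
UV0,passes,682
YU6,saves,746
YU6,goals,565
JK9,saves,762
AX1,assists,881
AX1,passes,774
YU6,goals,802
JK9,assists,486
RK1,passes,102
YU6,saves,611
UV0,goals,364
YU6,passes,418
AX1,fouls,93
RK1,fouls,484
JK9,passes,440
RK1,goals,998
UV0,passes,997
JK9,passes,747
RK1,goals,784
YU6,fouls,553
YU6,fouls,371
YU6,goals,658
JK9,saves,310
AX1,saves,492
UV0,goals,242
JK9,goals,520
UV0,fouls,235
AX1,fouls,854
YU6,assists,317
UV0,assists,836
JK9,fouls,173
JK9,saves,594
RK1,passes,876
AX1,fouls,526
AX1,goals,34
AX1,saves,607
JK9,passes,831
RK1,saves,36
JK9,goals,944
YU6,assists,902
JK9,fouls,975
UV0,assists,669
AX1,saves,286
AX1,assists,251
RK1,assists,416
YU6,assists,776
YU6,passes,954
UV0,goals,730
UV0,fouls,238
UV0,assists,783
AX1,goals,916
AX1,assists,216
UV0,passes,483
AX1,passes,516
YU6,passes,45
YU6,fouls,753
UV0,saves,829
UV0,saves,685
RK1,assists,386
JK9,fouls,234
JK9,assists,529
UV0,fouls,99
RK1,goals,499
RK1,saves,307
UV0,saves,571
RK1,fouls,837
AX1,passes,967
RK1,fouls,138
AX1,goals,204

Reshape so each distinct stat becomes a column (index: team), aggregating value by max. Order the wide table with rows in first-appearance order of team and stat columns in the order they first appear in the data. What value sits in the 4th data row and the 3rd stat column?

829

With rows in first-appearance order of team, row 4 is team=UV0. stat columns in first-appearance order: assists, goals, saves, passes, fouls; column 3 is saves.
Long rows with team=UV0, stat=saves: max(829, 685, 571) = 829.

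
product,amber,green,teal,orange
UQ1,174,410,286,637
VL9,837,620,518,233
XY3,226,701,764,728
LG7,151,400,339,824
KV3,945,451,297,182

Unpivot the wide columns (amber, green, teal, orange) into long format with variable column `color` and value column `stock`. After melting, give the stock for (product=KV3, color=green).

451

Unpivoting turns each (product, wide-column) pair into one long row.
The wide cell at row KV3, column green holds 451, so the long row (KV3, green) has stock=451.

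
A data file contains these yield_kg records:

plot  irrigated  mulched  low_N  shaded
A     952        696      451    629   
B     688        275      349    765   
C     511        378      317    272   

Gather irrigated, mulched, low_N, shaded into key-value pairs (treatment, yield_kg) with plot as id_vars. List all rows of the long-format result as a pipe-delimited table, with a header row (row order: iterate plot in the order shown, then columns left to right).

Each (plot, column) pair becomes one row: 3 × 4 = 12 rows.
For example, (A, irrigated) → yield_kg=952.

| plot | treatment | yield_kg |
| A | irrigated | 952 |
| A | mulched | 696 |
| A | low_N | 451 |
| A | shaded | 629 |
| B | irrigated | 688 |
| B | mulched | 275 |
| B | low_N | 349 |
| B | shaded | 765 |
| C | irrigated | 511 |
| C | mulched | 378 |
| C | low_N | 317 |
| C | shaded | 272 |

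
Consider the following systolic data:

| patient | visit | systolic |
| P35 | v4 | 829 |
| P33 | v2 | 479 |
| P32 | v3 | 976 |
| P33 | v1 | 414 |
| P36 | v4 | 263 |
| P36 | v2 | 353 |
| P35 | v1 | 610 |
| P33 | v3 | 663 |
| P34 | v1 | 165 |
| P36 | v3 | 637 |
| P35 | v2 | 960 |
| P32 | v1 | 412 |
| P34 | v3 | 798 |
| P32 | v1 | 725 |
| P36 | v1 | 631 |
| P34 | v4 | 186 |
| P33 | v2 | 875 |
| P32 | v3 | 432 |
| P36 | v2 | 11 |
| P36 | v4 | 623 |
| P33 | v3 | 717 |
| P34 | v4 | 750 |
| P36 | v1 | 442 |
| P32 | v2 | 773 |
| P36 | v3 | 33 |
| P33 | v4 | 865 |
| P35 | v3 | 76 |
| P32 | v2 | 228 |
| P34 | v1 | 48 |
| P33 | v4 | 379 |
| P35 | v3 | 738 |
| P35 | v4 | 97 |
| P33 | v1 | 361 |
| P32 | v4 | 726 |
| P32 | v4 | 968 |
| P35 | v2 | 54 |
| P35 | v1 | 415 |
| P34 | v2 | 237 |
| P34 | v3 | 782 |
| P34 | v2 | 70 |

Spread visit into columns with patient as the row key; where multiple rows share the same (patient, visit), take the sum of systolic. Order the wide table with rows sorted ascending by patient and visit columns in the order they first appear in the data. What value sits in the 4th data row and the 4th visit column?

1025

With rows sorted ascending by patient, row 4 is patient=P35. visit columns in first-appearance order: v4, v2, v3, v1; column 4 is v1.
Long rows with patient=P35, visit=v1: 610 + 415 = 1025.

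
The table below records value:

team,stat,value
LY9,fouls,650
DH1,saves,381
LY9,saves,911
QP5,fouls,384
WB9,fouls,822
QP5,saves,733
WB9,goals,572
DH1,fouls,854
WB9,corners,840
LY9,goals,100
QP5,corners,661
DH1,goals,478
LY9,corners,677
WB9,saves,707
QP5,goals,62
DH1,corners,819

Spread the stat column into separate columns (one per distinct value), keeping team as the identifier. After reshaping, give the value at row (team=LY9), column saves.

Wide layout: rows indexed by team, columns are the 4 distinct stat values (fouls, saves, goals, corners).
Cell (team=LY9, stat=saves) draws from the long row where team=LY9 and stat=saves, which has value=911.

911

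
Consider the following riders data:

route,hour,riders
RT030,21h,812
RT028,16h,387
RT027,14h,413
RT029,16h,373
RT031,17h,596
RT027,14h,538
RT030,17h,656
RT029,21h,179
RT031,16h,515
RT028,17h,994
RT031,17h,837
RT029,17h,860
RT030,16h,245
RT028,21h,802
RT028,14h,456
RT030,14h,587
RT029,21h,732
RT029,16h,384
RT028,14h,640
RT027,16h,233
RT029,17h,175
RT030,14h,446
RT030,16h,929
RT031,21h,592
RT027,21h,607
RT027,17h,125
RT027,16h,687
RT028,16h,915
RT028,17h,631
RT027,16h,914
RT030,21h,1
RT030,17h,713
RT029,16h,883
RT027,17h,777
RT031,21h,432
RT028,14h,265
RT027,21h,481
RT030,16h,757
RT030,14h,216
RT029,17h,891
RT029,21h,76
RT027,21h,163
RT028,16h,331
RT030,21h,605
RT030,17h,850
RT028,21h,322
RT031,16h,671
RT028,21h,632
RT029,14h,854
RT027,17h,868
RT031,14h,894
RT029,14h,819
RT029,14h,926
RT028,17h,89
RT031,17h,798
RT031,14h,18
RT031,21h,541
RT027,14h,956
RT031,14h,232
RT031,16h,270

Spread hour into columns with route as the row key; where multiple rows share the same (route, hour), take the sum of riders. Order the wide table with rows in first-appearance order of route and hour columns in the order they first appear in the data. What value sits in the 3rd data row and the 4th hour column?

1770

With rows in first-appearance order of route, row 3 is route=RT027. hour columns in first-appearance order: 21h, 16h, 14h, 17h; column 4 is 17h.
Long rows with route=RT027, hour=17h: 125 + 777 + 868 = 1770.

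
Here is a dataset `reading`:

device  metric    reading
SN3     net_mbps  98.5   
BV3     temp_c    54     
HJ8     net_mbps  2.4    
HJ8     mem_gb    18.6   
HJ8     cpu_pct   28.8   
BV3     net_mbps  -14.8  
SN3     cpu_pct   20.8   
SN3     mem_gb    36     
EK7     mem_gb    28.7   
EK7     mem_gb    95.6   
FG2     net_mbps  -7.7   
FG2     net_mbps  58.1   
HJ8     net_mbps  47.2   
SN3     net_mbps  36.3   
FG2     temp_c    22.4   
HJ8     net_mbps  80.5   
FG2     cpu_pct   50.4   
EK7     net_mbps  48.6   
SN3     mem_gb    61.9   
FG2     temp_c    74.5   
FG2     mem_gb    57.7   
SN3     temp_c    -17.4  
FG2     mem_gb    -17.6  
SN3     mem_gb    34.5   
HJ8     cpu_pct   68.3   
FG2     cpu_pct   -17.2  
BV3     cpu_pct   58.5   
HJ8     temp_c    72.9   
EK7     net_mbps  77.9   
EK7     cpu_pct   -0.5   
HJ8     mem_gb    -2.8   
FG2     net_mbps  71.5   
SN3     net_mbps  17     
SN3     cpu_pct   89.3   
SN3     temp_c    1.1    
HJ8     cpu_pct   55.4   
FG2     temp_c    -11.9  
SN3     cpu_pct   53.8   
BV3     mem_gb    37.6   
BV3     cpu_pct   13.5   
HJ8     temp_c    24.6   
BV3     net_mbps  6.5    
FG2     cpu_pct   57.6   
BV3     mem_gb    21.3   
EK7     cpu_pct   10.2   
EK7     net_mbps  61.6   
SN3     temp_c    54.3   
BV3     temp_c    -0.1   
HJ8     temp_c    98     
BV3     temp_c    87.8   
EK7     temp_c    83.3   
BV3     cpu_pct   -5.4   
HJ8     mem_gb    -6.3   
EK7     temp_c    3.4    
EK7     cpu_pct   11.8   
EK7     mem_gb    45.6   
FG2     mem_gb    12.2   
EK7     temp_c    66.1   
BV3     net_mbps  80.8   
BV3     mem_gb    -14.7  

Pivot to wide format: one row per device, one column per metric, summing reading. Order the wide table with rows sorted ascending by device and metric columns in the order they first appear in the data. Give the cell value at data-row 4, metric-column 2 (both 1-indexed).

195.5

With rows sorted ascending by device, row 4 is device=HJ8. metric columns in first-appearance order: net_mbps, temp_c, mem_gb, cpu_pct; column 2 is temp_c.
Long rows with device=HJ8, metric=temp_c: 72.9 + 24.6 + 98 = 195.5.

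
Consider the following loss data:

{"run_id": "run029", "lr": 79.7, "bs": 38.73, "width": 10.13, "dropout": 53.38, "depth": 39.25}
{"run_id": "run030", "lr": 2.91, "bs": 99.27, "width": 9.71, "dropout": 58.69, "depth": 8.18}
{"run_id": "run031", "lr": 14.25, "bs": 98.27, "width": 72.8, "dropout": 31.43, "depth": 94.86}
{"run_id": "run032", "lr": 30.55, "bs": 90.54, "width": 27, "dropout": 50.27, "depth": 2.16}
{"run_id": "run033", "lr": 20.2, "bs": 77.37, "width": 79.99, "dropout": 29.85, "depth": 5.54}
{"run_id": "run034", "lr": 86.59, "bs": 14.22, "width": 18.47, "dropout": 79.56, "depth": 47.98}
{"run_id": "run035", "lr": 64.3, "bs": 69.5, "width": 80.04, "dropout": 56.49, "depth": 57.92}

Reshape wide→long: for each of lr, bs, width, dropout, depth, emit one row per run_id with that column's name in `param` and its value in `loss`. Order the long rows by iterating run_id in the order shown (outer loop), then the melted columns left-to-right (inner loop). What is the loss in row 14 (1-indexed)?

35 rows total (7 × 5). Row 14: index ⌊(14-1)/5⌋ = 2 into run_id → run031; (14-1) mod 5 = 3 into the melted columns → dropout.
So row 14 is (run031, dropout, 31.43); loss = 31.43.

31.43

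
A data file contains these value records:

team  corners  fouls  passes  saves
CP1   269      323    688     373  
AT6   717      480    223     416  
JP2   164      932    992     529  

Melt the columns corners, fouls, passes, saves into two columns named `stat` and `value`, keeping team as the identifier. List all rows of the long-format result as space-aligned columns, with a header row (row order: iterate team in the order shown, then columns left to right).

team  stat     value
CP1   corners  269  
CP1   fouls    323  
CP1   passes   688  
CP1   saves    373  
AT6   corners  717  
AT6   fouls    480  
AT6   passes   223  
AT6   saves    416  
JP2   corners  164  
JP2   fouls    932  
JP2   passes   992  
JP2   saves    529  

Each (team, column) pair becomes one row: 3 × 4 = 12 rows.
For example, (CP1, corners) → value=269.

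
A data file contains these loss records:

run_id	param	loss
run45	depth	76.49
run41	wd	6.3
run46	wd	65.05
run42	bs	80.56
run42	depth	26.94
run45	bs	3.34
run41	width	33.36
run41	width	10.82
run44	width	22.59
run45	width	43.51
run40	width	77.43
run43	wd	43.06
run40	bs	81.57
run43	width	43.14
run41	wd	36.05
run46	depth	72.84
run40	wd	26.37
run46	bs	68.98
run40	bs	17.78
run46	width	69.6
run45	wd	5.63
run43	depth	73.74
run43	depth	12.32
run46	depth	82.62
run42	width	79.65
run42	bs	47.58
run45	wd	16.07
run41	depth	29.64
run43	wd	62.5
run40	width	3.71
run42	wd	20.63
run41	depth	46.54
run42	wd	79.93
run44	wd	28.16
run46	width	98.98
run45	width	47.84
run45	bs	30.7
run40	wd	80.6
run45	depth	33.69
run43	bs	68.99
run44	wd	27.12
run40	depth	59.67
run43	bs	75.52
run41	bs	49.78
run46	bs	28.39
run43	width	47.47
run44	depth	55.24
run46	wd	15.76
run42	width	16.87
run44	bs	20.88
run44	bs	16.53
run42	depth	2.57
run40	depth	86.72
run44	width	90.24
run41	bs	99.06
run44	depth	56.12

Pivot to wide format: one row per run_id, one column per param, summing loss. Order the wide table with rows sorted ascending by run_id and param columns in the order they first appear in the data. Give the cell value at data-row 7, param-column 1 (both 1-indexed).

With rows sorted ascending by run_id, row 7 is run_id=run46. param columns in first-appearance order: depth, wd, bs, width; column 1 is depth.
Long rows with run_id=run46, param=depth: 72.84 + 82.62 = 155.46.

155.46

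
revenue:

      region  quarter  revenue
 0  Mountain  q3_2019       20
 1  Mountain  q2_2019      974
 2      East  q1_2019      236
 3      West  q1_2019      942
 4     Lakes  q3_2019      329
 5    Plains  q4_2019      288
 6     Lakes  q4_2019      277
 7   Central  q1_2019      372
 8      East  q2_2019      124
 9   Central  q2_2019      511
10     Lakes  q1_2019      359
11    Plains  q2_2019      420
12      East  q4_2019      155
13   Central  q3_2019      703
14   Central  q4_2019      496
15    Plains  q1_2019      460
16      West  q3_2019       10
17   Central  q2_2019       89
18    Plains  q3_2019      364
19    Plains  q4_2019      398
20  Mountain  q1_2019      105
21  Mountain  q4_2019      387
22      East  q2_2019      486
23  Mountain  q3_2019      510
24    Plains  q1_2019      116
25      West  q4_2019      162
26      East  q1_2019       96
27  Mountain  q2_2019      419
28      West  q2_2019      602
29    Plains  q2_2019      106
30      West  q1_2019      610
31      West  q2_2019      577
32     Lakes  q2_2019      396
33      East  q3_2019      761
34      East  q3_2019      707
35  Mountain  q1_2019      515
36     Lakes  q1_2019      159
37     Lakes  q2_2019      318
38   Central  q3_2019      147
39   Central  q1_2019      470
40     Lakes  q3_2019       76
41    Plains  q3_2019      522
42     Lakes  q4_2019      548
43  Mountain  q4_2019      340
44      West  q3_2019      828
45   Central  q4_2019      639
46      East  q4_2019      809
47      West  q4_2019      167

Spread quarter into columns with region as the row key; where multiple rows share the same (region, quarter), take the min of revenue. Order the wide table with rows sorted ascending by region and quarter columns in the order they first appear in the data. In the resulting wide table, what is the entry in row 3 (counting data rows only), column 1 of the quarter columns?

76

With rows sorted ascending by region, row 3 is region=Lakes. quarter columns in first-appearance order: q3_2019, q2_2019, q1_2019, q4_2019; column 1 is q3_2019.
Long rows with region=Lakes, quarter=q3_2019: min(329, 76) = 76.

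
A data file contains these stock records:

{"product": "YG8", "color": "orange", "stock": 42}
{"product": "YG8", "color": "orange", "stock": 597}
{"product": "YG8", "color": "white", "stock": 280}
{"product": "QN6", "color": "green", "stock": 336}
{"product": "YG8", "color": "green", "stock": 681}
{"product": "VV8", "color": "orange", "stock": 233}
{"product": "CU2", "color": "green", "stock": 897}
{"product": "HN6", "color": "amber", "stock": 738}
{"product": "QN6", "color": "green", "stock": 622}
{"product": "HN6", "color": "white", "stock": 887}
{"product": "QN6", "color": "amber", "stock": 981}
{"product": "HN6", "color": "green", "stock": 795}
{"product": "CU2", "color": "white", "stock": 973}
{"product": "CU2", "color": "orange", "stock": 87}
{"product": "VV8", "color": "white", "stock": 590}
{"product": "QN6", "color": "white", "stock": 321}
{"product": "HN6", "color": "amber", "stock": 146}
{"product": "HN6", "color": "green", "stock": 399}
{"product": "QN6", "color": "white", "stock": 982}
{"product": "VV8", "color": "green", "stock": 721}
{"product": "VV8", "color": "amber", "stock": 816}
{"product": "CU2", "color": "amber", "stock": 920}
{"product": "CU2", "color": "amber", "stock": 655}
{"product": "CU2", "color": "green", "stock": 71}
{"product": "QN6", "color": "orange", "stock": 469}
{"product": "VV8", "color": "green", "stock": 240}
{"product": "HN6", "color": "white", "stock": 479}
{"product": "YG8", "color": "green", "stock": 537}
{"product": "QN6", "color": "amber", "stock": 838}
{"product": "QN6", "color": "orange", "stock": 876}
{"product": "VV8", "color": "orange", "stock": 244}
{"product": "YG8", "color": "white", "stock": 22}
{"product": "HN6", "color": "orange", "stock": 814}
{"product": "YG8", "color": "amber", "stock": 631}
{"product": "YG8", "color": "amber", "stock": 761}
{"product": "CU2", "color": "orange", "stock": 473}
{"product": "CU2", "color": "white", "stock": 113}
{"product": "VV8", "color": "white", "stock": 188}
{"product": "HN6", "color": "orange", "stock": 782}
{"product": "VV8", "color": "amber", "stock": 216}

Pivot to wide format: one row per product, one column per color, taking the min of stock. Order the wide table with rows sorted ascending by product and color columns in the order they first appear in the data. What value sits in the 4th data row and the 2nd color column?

188

With rows sorted ascending by product, row 4 is product=VV8. color columns in first-appearance order: orange, white, green, amber; column 2 is white.
Long rows with product=VV8, color=white: min(590, 188) = 188.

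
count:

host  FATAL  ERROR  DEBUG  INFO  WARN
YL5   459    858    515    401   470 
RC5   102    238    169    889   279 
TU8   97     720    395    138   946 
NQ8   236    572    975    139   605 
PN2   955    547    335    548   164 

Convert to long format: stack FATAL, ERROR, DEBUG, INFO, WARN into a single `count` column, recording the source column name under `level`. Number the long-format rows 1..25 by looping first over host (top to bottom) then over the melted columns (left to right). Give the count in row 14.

138

25 rows total (5 × 5). Row 14: index ⌊(14-1)/5⌋ = 2 into host → TU8; (14-1) mod 5 = 3 into the melted columns → INFO.
So row 14 is (TU8, INFO, 138); count = 138.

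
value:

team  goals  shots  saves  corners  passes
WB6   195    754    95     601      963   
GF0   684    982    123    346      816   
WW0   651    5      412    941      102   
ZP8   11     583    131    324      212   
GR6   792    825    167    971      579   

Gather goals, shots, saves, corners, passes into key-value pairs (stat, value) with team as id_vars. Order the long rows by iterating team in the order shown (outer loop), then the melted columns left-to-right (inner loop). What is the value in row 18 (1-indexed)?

131

25 rows total (5 × 5). Row 18: index ⌊(18-1)/5⌋ = 3 into team → ZP8; (18-1) mod 5 = 2 into the melted columns → saves.
So row 18 is (ZP8, saves, 131); value = 131.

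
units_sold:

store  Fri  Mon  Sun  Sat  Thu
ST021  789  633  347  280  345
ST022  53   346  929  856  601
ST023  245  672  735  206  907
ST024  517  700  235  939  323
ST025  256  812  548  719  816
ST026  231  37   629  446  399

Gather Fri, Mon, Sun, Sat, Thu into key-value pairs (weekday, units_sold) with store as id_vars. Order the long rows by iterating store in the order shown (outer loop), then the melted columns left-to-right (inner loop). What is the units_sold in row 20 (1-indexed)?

30 rows total (6 × 5). Row 20: index ⌊(20-1)/5⌋ = 3 into store → ST024; (20-1) mod 5 = 4 into the melted columns → Thu.
So row 20 is (ST024, Thu, 323); units_sold = 323.

323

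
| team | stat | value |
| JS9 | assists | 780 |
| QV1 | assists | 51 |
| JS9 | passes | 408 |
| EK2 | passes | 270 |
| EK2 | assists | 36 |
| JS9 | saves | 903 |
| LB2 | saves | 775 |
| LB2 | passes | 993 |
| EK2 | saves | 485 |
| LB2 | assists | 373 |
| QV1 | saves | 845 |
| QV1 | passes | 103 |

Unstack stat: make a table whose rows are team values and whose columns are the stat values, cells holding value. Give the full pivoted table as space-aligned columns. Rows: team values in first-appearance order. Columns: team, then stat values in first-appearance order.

team  assists  passes  saves
JS9   780      408     903  
QV1   51       103     845  
EK2   36       270     485  
LB2   373      993     775  

Columns: team plus the 3 distinct stat values (assists, passes, saves).
For example, row JS9 column assists takes value=780 from the long row (JS9, assists).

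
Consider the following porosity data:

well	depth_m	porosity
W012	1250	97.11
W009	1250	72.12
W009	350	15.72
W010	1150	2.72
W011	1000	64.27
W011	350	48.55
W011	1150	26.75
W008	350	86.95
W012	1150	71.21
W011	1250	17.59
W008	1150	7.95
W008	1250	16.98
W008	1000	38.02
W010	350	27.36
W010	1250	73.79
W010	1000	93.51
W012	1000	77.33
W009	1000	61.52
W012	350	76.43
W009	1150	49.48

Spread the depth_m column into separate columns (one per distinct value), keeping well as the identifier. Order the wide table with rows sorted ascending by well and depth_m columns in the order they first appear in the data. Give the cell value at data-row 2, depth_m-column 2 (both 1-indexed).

15.72

With rows sorted ascending by well, row 2 is well=W009. depth_m columns in first-appearance order: 1250, 350, 1150, 1000; column 2 is 350.
Long rows with well=W009, depth_m=350: porosity = 15.72.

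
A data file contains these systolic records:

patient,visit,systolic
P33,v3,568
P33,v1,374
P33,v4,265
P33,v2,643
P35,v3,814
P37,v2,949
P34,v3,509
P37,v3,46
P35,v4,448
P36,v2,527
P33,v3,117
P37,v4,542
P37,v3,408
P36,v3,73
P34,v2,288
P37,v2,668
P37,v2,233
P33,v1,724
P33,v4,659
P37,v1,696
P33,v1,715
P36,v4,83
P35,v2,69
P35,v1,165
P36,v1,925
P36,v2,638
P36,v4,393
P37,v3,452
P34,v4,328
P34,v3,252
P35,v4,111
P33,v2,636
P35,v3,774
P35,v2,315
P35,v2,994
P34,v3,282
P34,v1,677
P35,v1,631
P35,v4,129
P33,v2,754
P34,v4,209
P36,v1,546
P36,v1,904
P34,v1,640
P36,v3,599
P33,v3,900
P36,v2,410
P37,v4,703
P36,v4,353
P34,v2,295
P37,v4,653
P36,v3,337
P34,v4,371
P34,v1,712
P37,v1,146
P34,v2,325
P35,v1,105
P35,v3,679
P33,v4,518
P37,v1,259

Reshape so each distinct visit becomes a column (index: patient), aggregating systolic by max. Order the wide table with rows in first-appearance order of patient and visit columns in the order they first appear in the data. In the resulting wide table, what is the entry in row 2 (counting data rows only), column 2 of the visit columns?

631

With rows in first-appearance order of patient, row 2 is patient=P35. visit columns in first-appearance order: v3, v1, v4, v2; column 2 is v1.
Long rows with patient=P35, visit=v1: max(165, 631, 105) = 631.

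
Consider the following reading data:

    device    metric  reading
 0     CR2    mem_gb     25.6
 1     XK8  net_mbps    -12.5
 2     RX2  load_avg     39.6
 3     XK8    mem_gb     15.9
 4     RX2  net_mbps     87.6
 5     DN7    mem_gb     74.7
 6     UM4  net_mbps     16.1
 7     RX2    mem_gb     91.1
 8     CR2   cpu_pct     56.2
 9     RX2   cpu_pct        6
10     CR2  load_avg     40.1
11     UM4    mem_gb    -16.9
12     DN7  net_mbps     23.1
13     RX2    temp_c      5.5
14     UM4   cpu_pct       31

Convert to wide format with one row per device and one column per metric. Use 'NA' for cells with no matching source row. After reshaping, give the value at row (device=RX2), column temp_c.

The long row with device=RX2, metric=temp_c has reading=5.5.

5.5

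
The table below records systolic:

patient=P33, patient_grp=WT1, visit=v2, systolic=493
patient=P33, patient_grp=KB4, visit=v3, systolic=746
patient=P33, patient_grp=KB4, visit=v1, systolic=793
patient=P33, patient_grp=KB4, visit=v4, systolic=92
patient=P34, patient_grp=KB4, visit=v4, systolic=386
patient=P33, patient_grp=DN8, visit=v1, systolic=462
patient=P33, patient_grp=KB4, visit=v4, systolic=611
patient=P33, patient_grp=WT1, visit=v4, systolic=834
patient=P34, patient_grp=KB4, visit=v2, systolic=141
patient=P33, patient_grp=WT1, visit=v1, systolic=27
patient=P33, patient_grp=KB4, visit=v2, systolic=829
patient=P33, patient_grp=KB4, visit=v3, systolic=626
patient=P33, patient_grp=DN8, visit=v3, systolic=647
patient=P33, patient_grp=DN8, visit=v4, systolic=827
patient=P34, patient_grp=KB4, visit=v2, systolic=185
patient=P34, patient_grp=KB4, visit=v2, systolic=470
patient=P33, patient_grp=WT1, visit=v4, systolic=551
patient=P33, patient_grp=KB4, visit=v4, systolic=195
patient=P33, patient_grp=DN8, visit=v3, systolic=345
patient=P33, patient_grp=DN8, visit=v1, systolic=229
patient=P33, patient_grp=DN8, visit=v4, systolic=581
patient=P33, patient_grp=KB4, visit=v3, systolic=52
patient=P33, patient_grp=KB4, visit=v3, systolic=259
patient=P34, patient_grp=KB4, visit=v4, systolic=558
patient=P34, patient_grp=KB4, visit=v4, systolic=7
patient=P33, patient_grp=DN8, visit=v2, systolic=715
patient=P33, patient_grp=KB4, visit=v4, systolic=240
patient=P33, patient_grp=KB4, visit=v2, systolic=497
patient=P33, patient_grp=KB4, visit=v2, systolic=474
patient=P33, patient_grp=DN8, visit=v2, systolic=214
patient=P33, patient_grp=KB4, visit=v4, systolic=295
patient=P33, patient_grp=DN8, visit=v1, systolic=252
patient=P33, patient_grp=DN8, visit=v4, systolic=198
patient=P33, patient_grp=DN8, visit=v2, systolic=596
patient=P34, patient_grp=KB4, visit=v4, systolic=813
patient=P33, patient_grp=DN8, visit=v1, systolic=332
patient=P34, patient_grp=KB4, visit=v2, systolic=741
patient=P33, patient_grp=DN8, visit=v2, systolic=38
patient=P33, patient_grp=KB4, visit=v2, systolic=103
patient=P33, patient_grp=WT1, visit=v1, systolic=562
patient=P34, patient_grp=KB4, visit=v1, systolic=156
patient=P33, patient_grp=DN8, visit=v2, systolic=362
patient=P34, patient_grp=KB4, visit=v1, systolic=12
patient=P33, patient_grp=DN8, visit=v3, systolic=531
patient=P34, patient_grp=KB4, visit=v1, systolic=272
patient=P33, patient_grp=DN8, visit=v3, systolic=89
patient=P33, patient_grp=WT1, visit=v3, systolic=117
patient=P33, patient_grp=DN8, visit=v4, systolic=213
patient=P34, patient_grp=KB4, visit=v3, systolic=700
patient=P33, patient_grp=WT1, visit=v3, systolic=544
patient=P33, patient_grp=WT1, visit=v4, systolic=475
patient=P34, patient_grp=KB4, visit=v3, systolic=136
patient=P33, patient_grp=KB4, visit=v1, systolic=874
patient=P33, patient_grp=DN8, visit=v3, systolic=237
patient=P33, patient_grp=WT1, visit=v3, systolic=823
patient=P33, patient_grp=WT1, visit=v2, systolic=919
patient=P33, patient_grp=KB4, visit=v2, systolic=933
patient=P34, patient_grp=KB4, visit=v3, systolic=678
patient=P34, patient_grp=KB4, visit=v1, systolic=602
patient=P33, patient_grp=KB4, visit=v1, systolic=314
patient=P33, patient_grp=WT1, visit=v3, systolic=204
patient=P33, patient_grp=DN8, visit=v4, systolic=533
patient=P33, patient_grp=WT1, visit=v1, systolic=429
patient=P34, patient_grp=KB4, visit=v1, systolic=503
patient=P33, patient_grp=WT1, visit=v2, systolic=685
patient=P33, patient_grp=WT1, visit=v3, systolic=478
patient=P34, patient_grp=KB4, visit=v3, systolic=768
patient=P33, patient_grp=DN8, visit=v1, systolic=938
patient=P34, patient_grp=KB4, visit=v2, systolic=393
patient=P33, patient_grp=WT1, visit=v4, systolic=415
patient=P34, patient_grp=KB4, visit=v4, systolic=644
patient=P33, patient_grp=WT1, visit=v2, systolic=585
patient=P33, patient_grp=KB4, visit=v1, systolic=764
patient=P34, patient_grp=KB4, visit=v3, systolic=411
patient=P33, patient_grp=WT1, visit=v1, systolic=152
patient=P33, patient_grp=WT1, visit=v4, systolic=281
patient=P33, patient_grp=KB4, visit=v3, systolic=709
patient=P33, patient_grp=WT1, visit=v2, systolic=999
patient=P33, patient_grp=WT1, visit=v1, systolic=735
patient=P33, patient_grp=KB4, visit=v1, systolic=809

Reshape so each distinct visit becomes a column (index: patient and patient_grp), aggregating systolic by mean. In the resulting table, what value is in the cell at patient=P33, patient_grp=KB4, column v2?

Rows with patient=P33, patient_grp=KB4 and visit=v2: systolic values are 829, 497, 474, 103, 933.
(829 + 497 + 474 + 103 + 933) / 5 = 567.20.

567.20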